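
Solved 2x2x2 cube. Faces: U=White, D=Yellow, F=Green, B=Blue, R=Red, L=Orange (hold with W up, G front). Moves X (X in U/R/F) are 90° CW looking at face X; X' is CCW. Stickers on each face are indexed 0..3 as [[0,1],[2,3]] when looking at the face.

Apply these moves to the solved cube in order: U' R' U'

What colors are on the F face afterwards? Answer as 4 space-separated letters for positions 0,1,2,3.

After move 1 (U'): U=WWWW F=OOGG R=GGRR B=RRBB L=BBOO
After move 2 (R'): R=GRGR U=WBWR F=OWGW D=YOYG B=YRYB
After move 3 (U'): U=BRWW F=BBGW R=OWGR B=GRYB L=YROO
Query: F face = BBGW

Answer: B B G W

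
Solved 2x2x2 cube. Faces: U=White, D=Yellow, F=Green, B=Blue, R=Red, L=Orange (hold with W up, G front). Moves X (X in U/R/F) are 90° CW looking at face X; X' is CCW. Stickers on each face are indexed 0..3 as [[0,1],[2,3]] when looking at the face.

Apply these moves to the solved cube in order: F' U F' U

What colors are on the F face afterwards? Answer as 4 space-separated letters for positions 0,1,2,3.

Answer: O B Y G

Derivation:
After move 1 (F'): F=GGGG U=WWRR R=YRYR D=OOYY L=OWOW
After move 2 (U): U=RWRW F=YRGG R=BBYR B=OWBB L=GGOW
After move 3 (F'): F=RGYG U=RWBY R=OBOR D=GWYY L=GWOR
After move 4 (U): U=BRYW F=OBYG R=OWOR B=GWBB L=RGOR
Query: F face = OBYG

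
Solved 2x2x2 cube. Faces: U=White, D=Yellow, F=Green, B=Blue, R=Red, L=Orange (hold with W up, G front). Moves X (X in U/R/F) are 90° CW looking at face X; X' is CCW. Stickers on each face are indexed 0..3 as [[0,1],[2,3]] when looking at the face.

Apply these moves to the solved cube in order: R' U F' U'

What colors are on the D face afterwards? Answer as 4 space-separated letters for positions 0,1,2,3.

After move 1 (R'): R=RRRR U=WBWB F=GWGW D=YGYG B=YBYB
After move 2 (U): U=WWBB F=RRGW R=YBRR B=OOYB L=GWOO
After move 3 (F'): F=RWRG U=WWYR R=GBYR D=WOYG L=GBOB
After move 4 (U'): U=WRWY F=GBRG R=RWYR B=GBYB L=OOOB
Query: D face = WOYG

Answer: W O Y G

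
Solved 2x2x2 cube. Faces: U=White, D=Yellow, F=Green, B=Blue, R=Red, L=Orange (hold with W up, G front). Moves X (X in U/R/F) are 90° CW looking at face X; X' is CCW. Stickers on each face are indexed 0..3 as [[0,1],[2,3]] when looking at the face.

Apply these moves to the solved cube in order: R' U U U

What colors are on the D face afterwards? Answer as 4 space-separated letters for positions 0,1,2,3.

After move 1 (R'): R=RRRR U=WBWB F=GWGW D=YGYG B=YBYB
After move 2 (U): U=WWBB F=RRGW R=YBRR B=OOYB L=GWOO
After move 3 (U): U=BWBW F=YBGW R=OORR B=GWYB L=RROO
After move 4 (U): U=BBWW F=OOGW R=GWRR B=RRYB L=YBOO
Query: D face = YGYG

Answer: Y G Y G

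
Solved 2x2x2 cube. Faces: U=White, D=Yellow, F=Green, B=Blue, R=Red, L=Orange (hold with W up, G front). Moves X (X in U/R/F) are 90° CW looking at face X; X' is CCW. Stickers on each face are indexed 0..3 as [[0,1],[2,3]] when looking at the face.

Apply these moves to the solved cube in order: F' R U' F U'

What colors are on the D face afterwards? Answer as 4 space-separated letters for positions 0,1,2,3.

Answer: R G Y B

Derivation:
After move 1 (F'): F=GGGG U=WWRR R=YRYR D=OOYY L=OWOW
After move 2 (R): R=YYRR U=WGRG F=GOGY D=OBYB B=RBWB
After move 3 (U'): U=GGWR F=OWGY R=GORR B=YYWB L=RBOW
After move 4 (F): F=GOYW U=GGWB R=WORR D=RGYB L=ROOB
After move 5 (U'): U=GBGW F=ROYW R=GORR B=WOWB L=YYOB
Query: D face = RGYB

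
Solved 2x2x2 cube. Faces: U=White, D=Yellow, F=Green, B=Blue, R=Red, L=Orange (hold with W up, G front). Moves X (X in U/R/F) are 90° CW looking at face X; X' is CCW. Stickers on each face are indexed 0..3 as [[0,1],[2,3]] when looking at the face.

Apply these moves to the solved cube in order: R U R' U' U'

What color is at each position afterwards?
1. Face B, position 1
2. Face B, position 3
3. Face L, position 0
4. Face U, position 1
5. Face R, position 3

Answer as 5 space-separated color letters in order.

After move 1 (R): R=RRRR U=WGWG F=GYGY D=YBYB B=WBWB
After move 2 (U): U=WWGG F=RRGY R=WBRR B=OOWB L=GYOO
After move 3 (R'): R=BRWR U=WWGO F=RWGG D=YRYY B=BOBB
After move 4 (U'): U=WOWG F=GYGG R=RWWR B=BRBB L=BOOO
After move 5 (U'): U=OGWW F=BOGG R=GYWR B=RWBB L=BROO
Query 1: B[1] = W
Query 2: B[3] = B
Query 3: L[0] = B
Query 4: U[1] = G
Query 5: R[3] = R

Answer: W B B G R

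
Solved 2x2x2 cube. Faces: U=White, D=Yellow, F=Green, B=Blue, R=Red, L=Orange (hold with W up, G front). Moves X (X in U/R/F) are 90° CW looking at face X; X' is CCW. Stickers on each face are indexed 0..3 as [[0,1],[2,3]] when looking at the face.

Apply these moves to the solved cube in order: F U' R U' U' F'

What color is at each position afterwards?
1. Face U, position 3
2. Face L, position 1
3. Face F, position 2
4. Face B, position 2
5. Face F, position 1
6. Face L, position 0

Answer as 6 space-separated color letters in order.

Answer: R W O O Y W

Derivation:
After move 1 (F): F=GGGG U=WWOO R=WRWR D=RRYY L=OYOY
After move 2 (U'): U=WOWO F=OYGG R=GGWR B=WRBB L=BBOY
After move 3 (R): R=WGRG U=WYWG F=ORGY D=RBYW B=OROB
After move 4 (U'): U=YGWW F=BBGY R=ORRG B=WGOB L=OROY
After move 5 (U'): U=GWYW F=ORGY R=BBRG B=OROB L=WGOY
After move 6 (F'): F=RYOG U=GWBR R=BBRG D=GYYW L=WWOY
Query 1: U[3] = R
Query 2: L[1] = W
Query 3: F[2] = O
Query 4: B[2] = O
Query 5: F[1] = Y
Query 6: L[0] = W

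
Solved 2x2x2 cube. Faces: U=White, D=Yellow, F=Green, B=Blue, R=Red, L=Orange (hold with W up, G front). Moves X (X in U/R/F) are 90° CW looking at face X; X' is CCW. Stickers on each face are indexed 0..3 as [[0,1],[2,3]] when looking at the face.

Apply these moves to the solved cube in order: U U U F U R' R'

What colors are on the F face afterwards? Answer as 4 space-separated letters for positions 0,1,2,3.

After move 1 (U): U=WWWW F=RRGG R=BBRR B=OOBB L=GGOO
After move 2 (U): U=WWWW F=BBGG R=OORR B=GGBB L=RROO
After move 3 (U): U=WWWW F=OOGG R=GGRR B=RRBB L=BBOO
After move 4 (F): F=GOGO U=WWOB R=WGWR D=RGYY L=BYOY
After move 5 (U): U=OWBW F=WGGO R=RRWR B=BYBB L=GOOY
After move 6 (R'): R=RRRW U=OBBB F=WWGW D=RGYO B=YYGB
After move 7 (R'): R=RWRR U=OGBY F=WBGB D=RWYW B=OYGB
Query: F face = WBGB

Answer: W B G B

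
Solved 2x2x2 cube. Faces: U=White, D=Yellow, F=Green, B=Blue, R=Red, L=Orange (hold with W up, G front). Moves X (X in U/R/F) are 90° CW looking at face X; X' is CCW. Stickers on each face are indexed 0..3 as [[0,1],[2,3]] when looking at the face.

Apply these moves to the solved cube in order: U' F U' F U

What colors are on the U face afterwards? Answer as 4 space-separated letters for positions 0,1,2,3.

After move 1 (U'): U=WWWW F=OOGG R=GGRR B=RRBB L=BBOO
After move 2 (F): F=GOGO U=WWOB R=WGWR D=RGYY L=BYOY
After move 3 (U'): U=WBWO F=BYGO R=GOWR B=WGBB L=RROY
After move 4 (F): F=GBOY U=WBYR R=WOOR D=WGYY L=RROG
After move 5 (U): U=YWRB F=WOOY R=WGOR B=RRBB L=GBOG
Query: U face = YWRB

Answer: Y W R B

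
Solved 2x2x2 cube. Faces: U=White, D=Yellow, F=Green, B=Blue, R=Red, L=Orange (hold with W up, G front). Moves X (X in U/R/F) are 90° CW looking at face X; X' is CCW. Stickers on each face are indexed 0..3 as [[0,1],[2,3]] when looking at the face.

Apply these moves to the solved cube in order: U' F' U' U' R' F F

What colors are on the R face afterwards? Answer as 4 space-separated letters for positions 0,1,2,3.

Answer: W R G Y

Derivation:
After move 1 (U'): U=WWWW F=OOGG R=GGRR B=RRBB L=BBOO
After move 2 (F'): F=OGOG U=WWGR R=YGYR D=BOYY L=BWOW
After move 3 (U'): U=WRWG F=BWOG R=OGYR B=YGBB L=RROW
After move 4 (U'): U=RGWW F=RROG R=BWYR B=OGBB L=YGOW
After move 5 (R'): R=WRBY U=RBWO F=RGOW D=BRYG B=YGOB
After move 6 (F): F=ORWG U=RBWG R=WROY D=BWYG L=YBOR
After move 7 (F): F=WOGR U=RBRB R=WRGY D=OWYG L=YBOW
Query: R face = WRGY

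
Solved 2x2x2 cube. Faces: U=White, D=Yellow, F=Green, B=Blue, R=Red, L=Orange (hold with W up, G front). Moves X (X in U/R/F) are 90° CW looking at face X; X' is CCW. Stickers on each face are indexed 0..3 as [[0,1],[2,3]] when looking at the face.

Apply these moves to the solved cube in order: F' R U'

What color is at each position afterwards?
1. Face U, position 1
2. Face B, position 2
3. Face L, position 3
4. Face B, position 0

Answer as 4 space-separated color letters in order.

Answer: G W W Y

Derivation:
After move 1 (F'): F=GGGG U=WWRR R=YRYR D=OOYY L=OWOW
After move 2 (R): R=YYRR U=WGRG F=GOGY D=OBYB B=RBWB
After move 3 (U'): U=GGWR F=OWGY R=GORR B=YYWB L=RBOW
Query 1: U[1] = G
Query 2: B[2] = W
Query 3: L[3] = W
Query 4: B[0] = Y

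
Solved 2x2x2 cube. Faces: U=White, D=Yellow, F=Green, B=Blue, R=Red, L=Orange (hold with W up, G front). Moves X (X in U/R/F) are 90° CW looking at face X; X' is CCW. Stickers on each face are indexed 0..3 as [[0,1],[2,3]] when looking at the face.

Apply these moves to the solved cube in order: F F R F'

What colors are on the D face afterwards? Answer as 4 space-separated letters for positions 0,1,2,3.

After move 1 (F): F=GGGG U=WWOO R=WRWR D=RRYY L=OYOY
After move 2 (F): F=GGGG U=WWYY R=OROR D=WWYY L=OROR
After move 3 (R): R=OORR U=WGYG F=GWGY D=WBYB B=YBWB
After move 4 (F'): F=WYGG U=WGOR R=BOWR D=RRYB L=OGOY
Query: D face = RRYB

Answer: R R Y B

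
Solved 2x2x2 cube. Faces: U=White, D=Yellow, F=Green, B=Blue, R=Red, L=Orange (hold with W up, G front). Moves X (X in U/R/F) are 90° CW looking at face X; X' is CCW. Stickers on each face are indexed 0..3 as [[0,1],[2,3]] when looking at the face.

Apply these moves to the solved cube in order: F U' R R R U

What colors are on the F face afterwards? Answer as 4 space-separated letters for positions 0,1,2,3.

Answer: G R G O

Derivation:
After move 1 (F): F=GGGG U=WWOO R=WRWR D=RRYY L=OYOY
After move 2 (U'): U=WOWO F=OYGG R=GGWR B=WRBB L=BBOY
After move 3 (R): R=WGRG U=WYWG F=ORGY D=RBYW B=OROB
After move 4 (R): R=RWGG U=WRWY F=OBGW D=ROYO B=GRYB
After move 5 (R): R=GRGW U=WBWW F=OOGO D=RYYG B=YRRB
After move 6 (U): U=WWWB F=GRGO R=YRGW B=BBRB L=OOOY
Query: F face = GRGO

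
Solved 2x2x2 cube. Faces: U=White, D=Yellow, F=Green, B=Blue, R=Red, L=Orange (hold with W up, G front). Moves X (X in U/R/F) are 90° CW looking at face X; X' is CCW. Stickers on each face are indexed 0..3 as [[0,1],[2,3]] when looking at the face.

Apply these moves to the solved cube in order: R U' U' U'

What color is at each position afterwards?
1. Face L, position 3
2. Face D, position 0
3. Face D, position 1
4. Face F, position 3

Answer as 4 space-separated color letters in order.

Answer: O Y B Y

Derivation:
After move 1 (R): R=RRRR U=WGWG F=GYGY D=YBYB B=WBWB
After move 2 (U'): U=GGWW F=OOGY R=GYRR B=RRWB L=WBOO
After move 3 (U'): U=GWGW F=WBGY R=OORR B=GYWB L=RROO
After move 4 (U'): U=WWGG F=RRGY R=WBRR B=OOWB L=GYOO
Query 1: L[3] = O
Query 2: D[0] = Y
Query 3: D[1] = B
Query 4: F[3] = Y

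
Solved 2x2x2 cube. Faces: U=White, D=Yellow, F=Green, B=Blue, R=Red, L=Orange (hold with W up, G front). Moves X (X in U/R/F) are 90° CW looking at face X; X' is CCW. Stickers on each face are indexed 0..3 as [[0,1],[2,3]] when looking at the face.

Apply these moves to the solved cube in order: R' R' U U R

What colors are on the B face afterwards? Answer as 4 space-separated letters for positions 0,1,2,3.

Answer: W B W B

Derivation:
After move 1 (R'): R=RRRR U=WBWB F=GWGW D=YGYG B=YBYB
After move 2 (R'): R=RRRR U=WYWY F=GBGB D=YWYW B=GBGB
After move 3 (U): U=WWYY F=RRGB R=GBRR B=OOGB L=GBOO
After move 4 (U): U=YWYW F=GBGB R=OORR B=GBGB L=RROO
After move 5 (R): R=RORO U=YBYB F=GWGW D=YGYG B=WBWB
Query: B face = WBWB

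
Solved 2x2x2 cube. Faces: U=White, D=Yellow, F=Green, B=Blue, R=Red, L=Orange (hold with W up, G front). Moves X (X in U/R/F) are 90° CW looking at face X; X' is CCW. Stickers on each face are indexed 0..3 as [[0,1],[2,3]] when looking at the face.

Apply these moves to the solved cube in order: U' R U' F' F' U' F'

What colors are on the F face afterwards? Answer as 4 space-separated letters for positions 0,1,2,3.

After move 1 (U'): U=WWWW F=OOGG R=GGRR B=RRBB L=BBOO
After move 2 (R): R=RGRG U=WOWG F=OYGY D=YBYR B=WRWB
After move 3 (U'): U=OGWW F=BBGY R=OYRG B=RGWB L=WROO
After move 4 (F'): F=BYBG U=OGOR R=BYYG D=ROYR L=WWOW
After move 5 (F'): F=YGBB U=OGBY R=OYRG D=WWYR L=WROO
After move 6 (U'): U=GYOB F=WRBB R=YGRG B=OYWB L=RGOO
After move 7 (F'): F=RBWB U=GYYR R=WGWG D=GOYR L=RBOO
Query: F face = RBWB

Answer: R B W B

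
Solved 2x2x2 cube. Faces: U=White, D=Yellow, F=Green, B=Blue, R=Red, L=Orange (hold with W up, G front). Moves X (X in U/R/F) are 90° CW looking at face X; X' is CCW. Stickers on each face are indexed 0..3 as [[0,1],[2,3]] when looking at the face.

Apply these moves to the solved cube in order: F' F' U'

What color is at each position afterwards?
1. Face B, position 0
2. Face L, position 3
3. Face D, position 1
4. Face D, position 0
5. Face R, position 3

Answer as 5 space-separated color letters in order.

After move 1 (F'): F=GGGG U=WWRR R=YRYR D=OOYY L=OWOW
After move 2 (F'): F=GGGG U=WWYY R=OROR D=WWYY L=OROR
After move 3 (U'): U=WYWY F=ORGG R=GGOR B=ORBB L=BBOR
Query 1: B[0] = O
Query 2: L[3] = R
Query 3: D[1] = W
Query 4: D[0] = W
Query 5: R[3] = R

Answer: O R W W R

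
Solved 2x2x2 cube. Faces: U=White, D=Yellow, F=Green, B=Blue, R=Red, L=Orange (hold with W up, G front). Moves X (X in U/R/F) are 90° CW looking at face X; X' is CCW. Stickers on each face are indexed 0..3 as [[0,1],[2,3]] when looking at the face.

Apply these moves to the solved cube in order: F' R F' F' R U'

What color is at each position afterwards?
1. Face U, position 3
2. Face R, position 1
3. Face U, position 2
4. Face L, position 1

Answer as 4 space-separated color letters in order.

After move 1 (F'): F=GGGG U=WWRR R=YRYR D=OOYY L=OWOW
After move 2 (R): R=YYRR U=WGRG F=GOGY D=OBYB B=RBWB
After move 3 (F'): F=OYGG U=WGYR R=BYOR D=WWYB L=OGOR
After move 4 (F'): F=YGOG U=WGBO R=WYWR D=GRYB L=OROY
After move 5 (R): R=WWRY U=WGBG F=YROB D=GWYR B=OBGB
After move 6 (U'): U=GGWB F=OROB R=YRRY B=WWGB L=OBOY
Query 1: U[3] = B
Query 2: R[1] = R
Query 3: U[2] = W
Query 4: L[1] = B

Answer: B R W B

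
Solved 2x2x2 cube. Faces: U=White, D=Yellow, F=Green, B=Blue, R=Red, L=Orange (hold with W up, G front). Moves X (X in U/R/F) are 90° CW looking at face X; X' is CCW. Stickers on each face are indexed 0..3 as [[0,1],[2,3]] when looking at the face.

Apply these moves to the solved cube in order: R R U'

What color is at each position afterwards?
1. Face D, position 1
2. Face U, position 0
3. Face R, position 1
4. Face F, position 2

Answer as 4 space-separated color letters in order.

After move 1 (R): R=RRRR U=WGWG F=GYGY D=YBYB B=WBWB
After move 2 (R): R=RRRR U=WYWY F=GBGB D=YWYW B=GBGB
After move 3 (U'): U=YYWW F=OOGB R=GBRR B=RRGB L=GBOO
Query 1: D[1] = W
Query 2: U[0] = Y
Query 3: R[1] = B
Query 4: F[2] = G

Answer: W Y B G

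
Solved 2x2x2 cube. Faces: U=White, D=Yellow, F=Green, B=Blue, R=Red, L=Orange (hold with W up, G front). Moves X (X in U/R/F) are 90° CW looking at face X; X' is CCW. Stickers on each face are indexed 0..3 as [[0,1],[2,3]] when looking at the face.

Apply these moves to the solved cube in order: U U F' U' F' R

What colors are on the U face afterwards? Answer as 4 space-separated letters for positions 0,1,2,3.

After move 1 (U): U=WWWW F=RRGG R=BBRR B=OOBB L=GGOO
After move 2 (U): U=WWWW F=BBGG R=OORR B=GGBB L=RROO
After move 3 (F'): F=BGBG U=WWOR R=YOYR D=ROYY L=RWOW
After move 4 (U'): U=WRWO F=RWBG R=BGYR B=YOBB L=GGOW
After move 5 (F'): F=WGRB U=WRBY R=OGRR D=GWYY L=GOOW
After move 6 (R): R=RORG U=WGBB F=WWRY D=GBYY B=YORB
Query: U face = WGBB

Answer: W G B B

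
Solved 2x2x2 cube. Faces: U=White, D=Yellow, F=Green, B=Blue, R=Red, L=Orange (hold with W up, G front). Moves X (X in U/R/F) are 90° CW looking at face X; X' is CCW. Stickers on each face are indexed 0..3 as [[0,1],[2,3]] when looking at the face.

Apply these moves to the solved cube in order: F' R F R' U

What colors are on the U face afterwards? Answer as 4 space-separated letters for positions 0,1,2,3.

After move 1 (F'): F=GGGG U=WWRR R=YRYR D=OOYY L=OWOW
After move 2 (R): R=YYRR U=WGRG F=GOGY D=OBYB B=RBWB
After move 3 (F): F=GGYO U=WGWW R=RYGR D=RYYB L=OOOB
After move 4 (R'): R=YRRG U=WWWR F=GGYW D=RGYO B=BBYB
After move 5 (U): U=WWRW F=YRYW R=BBRG B=OOYB L=GGOB
Query: U face = WWRW

Answer: W W R W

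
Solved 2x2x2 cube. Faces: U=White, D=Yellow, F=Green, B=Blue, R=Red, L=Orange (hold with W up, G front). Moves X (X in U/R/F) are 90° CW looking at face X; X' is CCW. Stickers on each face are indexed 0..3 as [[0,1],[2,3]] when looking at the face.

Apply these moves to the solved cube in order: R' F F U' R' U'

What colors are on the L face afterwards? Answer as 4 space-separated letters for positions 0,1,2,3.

Answer: G R O R

Derivation:
After move 1 (R'): R=RRRR U=WBWB F=GWGW D=YGYG B=YBYB
After move 2 (F): F=GGWW U=WBOO R=WRBR D=RRYG L=OYOG
After move 3 (F): F=WGWG U=WBGY R=OROR D=BWYG L=OROR
After move 4 (U'): U=BYWG F=ORWG R=WGOR B=ORYB L=YBOR
After move 5 (R'): R=GRWO U=BYWO F=OYWG D=BRYG B=GRWB
After move 6 (U'): U=YOBW F=YBWG R=OYWO B=GRWB L=GROR
Query: L face = GROR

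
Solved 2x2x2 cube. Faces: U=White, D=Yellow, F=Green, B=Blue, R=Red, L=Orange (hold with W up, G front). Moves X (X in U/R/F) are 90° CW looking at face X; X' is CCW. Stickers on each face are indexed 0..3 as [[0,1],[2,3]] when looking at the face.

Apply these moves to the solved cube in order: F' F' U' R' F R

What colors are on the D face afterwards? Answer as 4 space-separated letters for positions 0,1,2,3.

After move 1 (F'): F=GGGG U=WWRR R=YRYR D=OOYY L=OWOW
After move 2 (F'): F=GGGG U=WWYY R=OROR D=WWYY L=OROR
After move 3 (U'): U=WYWY F=ORGG R=GGOR B=ORBB L=BBOR
After move 4 (R'): R=GRGO U=WBWO F=OYGY D=WRYG B=YRWB
After move 5 (F): F=GOYY U=WBRB R=WROO D=GGYG L=BWOR
After move 6 (R): R=OWOR U=WORY F=GGYG D=GWYY B=BRBB
Query: D face = GWYY

Answer: G W Y Y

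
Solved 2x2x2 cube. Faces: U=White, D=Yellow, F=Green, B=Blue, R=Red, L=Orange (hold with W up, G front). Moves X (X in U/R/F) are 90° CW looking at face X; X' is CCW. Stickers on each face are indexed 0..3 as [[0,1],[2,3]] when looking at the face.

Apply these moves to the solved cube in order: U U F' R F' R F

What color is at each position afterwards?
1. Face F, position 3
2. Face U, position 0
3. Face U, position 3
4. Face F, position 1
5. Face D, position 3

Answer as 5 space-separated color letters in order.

After move 1 (U): U=WWWW F=RRGG R=BBRR B=OOBB L=GGOO
After move 2 (U): U=WWWW F=BBGG R=OORR B=GGBB L=RROO
After move 3 (F'): F=BGBG U=WWOR R=YOYR D=ROYY L=RWOW
After move 4 (R): R=YYRO U=WGOG F=BOBY D=RBYG B=RGWB
After move 5 (F'): F=OYBB U=WGYR R=BYRO D=WWYG L=RGOO
After move 6 (R): R=RBOY U=WYYB F=OWBG D=WWYR B=RGGB
After move 7 (F): F=BOGW U=WYOG R=YBBY D=ORYR L=RWOW
Query 1: F[3] = W
Query 2: U[0] = W
Query 3: U[3] = G
Query 4: F[1] = O
Query 5: D[3] = R

Answer: W W G O R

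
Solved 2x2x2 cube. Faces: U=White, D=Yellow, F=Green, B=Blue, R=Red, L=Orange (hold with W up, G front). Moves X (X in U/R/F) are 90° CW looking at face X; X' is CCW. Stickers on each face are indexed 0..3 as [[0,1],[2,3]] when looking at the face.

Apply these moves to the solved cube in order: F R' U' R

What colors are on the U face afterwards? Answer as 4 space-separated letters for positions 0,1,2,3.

Answer: B Y W O

Derivation:
After move 1 (F): F=GGGG U=WWOO R=WRWR D=RRYY L=OYOY
After move 2 (R'): R=RRWW U=WBOB F=GWGO D=RGYG B=YBRB
After move 3 (U'): U=BBWO F=OYGO R=GWWW B=RRRB L=YBOY
After move 4 (R): R=WGWW U=BYWO F=OGGG D=RRYR B=ORBB
Query: U face = BYWO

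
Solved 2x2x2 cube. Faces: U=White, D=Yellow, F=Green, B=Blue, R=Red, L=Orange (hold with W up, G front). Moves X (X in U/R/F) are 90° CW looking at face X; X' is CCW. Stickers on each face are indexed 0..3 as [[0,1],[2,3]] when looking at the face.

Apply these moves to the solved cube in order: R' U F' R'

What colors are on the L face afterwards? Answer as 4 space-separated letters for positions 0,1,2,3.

After move 1 (R'): R=RRRR U=WBWB F=GWGW D=YGYG B=YBYB
After move 2 (U): U=WWBB F=RRGW R=YBRR B=OOYB L=GWOO
After move 3 (F'): F=RWRG U=WWYR R=GBYR D=WOYG L=GBOB
After move 4 (R'): R=BRGY U=WYYO F=RWRR D=WWYG B=GOOB
Query: L face = GBOB

Answer: G B O B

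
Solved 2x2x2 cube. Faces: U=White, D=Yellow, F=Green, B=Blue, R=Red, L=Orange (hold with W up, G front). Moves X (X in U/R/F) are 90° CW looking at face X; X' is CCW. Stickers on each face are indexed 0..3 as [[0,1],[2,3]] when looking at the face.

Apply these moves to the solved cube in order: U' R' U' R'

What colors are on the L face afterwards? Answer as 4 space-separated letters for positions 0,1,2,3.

After move 1 (U'): U=WWWW F=OOGG R=GGRR B=RRBB L=BBOO
After move 2 (R'): R=GRGR U=WBWR F=OWGW D=YOYG B=YRYB
After move 3 (U'): U=BRWW F=BBGW R=OWGR B=GRYB L=YROO
After move 4 (R'): R=WROG U=BYWG F=BRGW D=YBYW B=GROB
Query: L face = YROO

Answer: Y R O O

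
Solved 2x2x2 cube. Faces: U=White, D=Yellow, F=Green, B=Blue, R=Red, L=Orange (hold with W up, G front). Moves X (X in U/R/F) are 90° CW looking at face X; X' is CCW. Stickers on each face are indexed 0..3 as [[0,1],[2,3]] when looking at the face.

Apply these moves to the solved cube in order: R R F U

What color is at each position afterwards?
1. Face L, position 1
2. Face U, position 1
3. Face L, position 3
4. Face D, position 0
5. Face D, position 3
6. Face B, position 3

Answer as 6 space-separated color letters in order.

After move 1 (R): R=RRRR U=WGWG F=GYGY D=YBYB B=WBWB
After move 2 (R): R=RRRR U=WYWY F=GBGB D=YWYW B=GBGB
After move 3 (F): F=GGBB U=WYOO R=WRYR D=RRYW L=OYOW
After move 4 (U): U=OWOY F=WRBB R=GBYR B=OYGB L=GGOW
Query 1: L[1] = G
Query 2: U[1] = W
Query 3: L[3] = W
Query 4: D[0] = R
Query 5: D[3] = W
Query 6: B[3] = B

Answer: G W W R W B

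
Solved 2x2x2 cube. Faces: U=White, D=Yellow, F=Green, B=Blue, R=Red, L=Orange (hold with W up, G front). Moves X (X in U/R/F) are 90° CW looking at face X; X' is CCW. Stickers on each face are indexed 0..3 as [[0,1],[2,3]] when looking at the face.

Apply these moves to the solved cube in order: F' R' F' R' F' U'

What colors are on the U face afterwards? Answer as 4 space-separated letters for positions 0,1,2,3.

After move 1 (F'): F=GGGG U=WWRR R=YRYR D=OOYY L=OWOW
After move 2 (R'): R=RRYY U=WBRB F=GWGR D=OGYG B=YBOB
After move 3 (F'): F=WRGG U=WBRY R=GROY D=WWYG L=OBOR
After move 4 (R'): R=RYGO U=WORY F=WBGY D=WRYG B=GBWB
After move 5 (F'): F=BYWG U=WORG R=RYWO D=BRYG L=OYOR
After move 6 (U'): U=OGWR F=OYWG R=BYWO B=RYWB L=GBOR
Query: U face = OGWR

Answer: O G W R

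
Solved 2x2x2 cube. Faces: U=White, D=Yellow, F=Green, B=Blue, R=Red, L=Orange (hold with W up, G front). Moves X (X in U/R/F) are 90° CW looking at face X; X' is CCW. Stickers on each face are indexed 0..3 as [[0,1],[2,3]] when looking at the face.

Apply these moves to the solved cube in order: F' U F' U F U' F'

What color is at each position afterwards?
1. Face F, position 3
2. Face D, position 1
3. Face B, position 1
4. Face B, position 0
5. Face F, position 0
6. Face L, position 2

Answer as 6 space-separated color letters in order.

After move 1 (F'): F=GGGG U=WWRR R=YRYR D=OOYY L=OWOW
After move 2 (U): U=RWRW F=YRGG R=BBYR B=OWBB L=GGOW
After move 3 (F'): F=RGYG U=RWBY R=OBOR D=GWYY L=GWOR
After move 4 (U): U=BRYW F=OBYG R=OWOR B=GWBB L=RGOR
After move 5 (F): F=YOGB U=BRRG R=YWWR D=OOYY L=RGOW
After move 6 (U'): U=RGBR F=RGGB R=YOWR B=YWBB L=GWOW
After move 7 (F'): F=GBRG U=RGYW R=OOOR D=WWYY L=GROB
Query 1: F[3] = G
Query 2: D[1] = W
Query 3: B[1] = W
Query 4: B[0] = Y
Query 5: F[0] = G
Query 6: L[2] = O

Answer: G W W Y G O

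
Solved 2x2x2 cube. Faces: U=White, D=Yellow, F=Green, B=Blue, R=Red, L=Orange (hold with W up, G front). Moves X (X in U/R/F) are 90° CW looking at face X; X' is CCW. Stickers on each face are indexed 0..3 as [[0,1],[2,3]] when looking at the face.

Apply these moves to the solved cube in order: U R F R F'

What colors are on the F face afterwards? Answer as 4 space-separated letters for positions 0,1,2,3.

Answer: R O G Y

Derivation:
After move 1 (U): U=WWWW F=RRGG R=BBRR B=OOBB L=GGOO
After move 2 (R): R=RBRB U=WRWG F=RYGY D=YBYO B=WOWB
After move 3 (F): F=GRYY U=WROG R=WBGB D=RRYO L=GYOB
After move 4 (R): R=GWBB U=WROY F=GRYO D=RWYW B=GORB
After move 5 (F'): F=ROGY U=WRGB R=WWRB D=YBYW L=GYOO
Query: F face = ROGY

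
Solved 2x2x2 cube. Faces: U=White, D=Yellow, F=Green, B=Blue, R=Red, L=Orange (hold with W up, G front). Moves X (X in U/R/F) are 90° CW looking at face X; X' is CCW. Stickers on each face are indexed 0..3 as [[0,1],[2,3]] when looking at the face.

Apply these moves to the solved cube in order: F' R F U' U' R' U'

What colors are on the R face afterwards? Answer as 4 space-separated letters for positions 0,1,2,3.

After move 1 (F'): F=GGGG U=WWRR R=YRYR D=OOYY L=OWOW
After move 2 (R): R=YYRR U=WGRG F=GOGY D=OBYB B=RBWB
After move 3 (F): F=GGYO U=WGWW R=RYGR D=RYYB L=OOOB
After move 4 (U'): U=GWWW F=OOYO R=GGGR B=RYWB L=RBOB
After move 5 (U'): U=WWGW F=RBYO R=OOGR B=GGWB L=RYOB
After move 6 (R'): R=OROG U=WWGG F=RWYW D=RBYO B=BGYB
After move 7 (U'): U=WGWG F=RYYW R=RWOG B=ORYB L=BGOB
Query: R face = RWOG

Answer: R W O G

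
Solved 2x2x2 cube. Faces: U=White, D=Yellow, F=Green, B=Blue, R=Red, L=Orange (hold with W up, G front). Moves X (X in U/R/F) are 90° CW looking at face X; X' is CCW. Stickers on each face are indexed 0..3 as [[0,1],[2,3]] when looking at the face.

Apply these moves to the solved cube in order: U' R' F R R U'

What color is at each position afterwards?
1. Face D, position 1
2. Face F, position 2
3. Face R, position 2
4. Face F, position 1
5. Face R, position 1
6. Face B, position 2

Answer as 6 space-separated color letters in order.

After move 1 (U'): U=WWWW F=OOGG R=GGRR B=RRBB L=BBOO
After move 2 (R'): R=GRGR U=WBWR F=OWGW D=YOYG B=YRYB
After move 3 (F): F=GOWW U=WBOB R=WRRR D=GGYG L=BYOO
After move 4 (R): R=RWRR U=WOOW F=GGWG D=GYYY B=BRBB
After move 5 (R): R=RRRW U=WGOG F=GYWY D=GBYB B=WROB
After move 6 (U'): U=GGWO F=BYWY R=GYRW B=RROB L=WROO
Query 1: D[1] = B
Query 2: F[2] = W
Query 3: R[2] = R
Query 4: F[1] = Y
Query 5: R[1] = Y
Query 6: B[2] = O

Answer: B W R Y Y O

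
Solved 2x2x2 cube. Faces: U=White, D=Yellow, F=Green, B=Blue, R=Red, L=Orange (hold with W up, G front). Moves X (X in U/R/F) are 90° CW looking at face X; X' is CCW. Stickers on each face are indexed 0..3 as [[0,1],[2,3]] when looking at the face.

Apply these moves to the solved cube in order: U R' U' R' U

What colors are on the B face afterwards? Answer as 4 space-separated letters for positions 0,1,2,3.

After move 1 (U): U=WWWW F=RRGG R=BBRR B=OOBB L=GGOO
After move 2 (R'): R=BRBR U=WBWO F=RWGW D=YRYG B=YOYB
After move 3 (U'): U=BOWW F=GGGW R=RWBR B=BRYB L=YOOO
After move 4 (R'): R=WRRB U=BYWB F=GOGW D=YGYW B=GRRB
After move 5 (U): U=WBBY F=WRGW R=GRRB B=YORB L=GOOO
Query: B face = YORB

Answer: Y O R B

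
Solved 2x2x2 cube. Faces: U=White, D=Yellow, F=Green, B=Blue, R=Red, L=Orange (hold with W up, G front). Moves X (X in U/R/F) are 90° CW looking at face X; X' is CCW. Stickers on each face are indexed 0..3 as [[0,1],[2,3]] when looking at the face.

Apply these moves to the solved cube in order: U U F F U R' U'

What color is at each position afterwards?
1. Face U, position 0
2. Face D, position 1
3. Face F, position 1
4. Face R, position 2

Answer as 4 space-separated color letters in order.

After move 1 (U): U=WWWW F=RRGG R=BBRR B=OOBB L=GGOO
After move 2 (U): U=WWWW F=BBGG R=OORR B=GGBB L=RROO
After move 3 (F): F=GBGB U=WWOR R=WOWR D=ROYY L=RYOY
After move 4 (F): F=GGBB U=WWYY R=OORR D=WWYY L=RROO
After move 5 (U): U=YWYW F=OOBB R=GGRR B=RRBB L=GGOO
After move 6 (R'): R=GRGR U=YBYR F=OWBW D=WOYB B=YRWB
After move 7 (U'): U=BRYY F=GGBW R=OWGR B=GRWB L=YROO
Query 1: U[0] = B
Query 2: D[1] = O
Query 3: F[1] = G
Query 4: R[2] = G

Answer: B O G G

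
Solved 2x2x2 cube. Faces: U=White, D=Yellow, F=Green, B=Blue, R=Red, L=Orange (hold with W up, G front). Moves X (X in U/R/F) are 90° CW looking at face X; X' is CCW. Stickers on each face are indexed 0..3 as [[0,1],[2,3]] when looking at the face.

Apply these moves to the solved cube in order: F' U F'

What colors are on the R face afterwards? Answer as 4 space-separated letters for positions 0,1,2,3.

After move 1 (F'): F=GGGG U=WWRR R=YRYR D=OOYY L=OWOW
After move 2 (U): U=RWRW F=YRGG R=BBYR B=OWBB L=GGOW
After move 3 (F'): F=RGYG U=RWBY R=OBOR D=GWYY L=GWOR
Query: R face = OBOR

Answer: O B O R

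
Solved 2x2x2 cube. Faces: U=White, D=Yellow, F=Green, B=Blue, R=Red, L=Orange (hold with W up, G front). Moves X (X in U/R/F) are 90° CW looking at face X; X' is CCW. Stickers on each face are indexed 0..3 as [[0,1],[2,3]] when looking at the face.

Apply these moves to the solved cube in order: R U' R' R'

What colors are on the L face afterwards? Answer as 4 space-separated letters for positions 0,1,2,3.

Answer: W B O O

Derivation:
After move 1 (R): R=RRRR U=WGWG F=GYGY D=YBYB B=WBWB
After move 2 (U'): U=GGWW F=OOGY R=GYRR B=RRWB L=WBOO
After move 3 (R'): R=YRGR U=GWWR F=OGGW D=YOYY B=BRBB
After move 4 (R'): R=RRYG U=GBWB F=OWGR D=YGYW B=YROB
Query: L face = WBOO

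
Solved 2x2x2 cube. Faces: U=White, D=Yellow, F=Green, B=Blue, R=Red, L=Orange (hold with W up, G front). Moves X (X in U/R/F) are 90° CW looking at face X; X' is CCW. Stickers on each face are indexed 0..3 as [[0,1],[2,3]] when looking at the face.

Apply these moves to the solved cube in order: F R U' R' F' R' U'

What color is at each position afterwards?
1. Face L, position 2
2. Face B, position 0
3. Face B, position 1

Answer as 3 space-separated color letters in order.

Answer: O R R

Derivation:
After move 1 (F): F=GGGG U=WWOO R=WRWR D=RRYY L=OYOY
After move 2 (R): R=WWRR U=WGOG F=GRGY D=RBYB B=OBWB
After move 3 (U'): U=GGWO F=OYGY R=GRRR B=WWWB L=OBOY
After move 4 (R'): R=RRGR U=GWWW F=OGGO D=RYYY B=BWBB
After move 5 (F'): F=GOOG U=GWRG R=YRRR D=BYYY L=OWOW
After move 6 (R'): R=RRYR U=GBRB F=GWOG D=BOYG B=YWYB
After move 7 (U'): U=BBGR F=OWOG R=GWYR B=RRYB L=YWOW
Query 1: L[2] = O
Query 2: B[0] = R
Query 3: B[1] = R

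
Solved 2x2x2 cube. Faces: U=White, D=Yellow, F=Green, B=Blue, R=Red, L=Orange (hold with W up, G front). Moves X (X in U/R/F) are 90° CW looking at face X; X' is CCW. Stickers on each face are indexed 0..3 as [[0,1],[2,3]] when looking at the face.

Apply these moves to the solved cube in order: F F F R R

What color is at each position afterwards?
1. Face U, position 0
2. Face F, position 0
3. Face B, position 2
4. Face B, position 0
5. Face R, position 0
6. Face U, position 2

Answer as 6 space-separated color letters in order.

After move 1 (F): F=GGGG U=WWOO R=WRWR D=RRYY L=OYOY
After move 2 (F): F=GGGG U=WWYY R=OROR D=WWYY L=OROR
After move 3 (F): F=GGGG U=WWRR R=YRYR D=OOYY L=OWOW
After move 4 (R): R=YYRR U=WGRG F=GOGY D=OBYB B=RBWB
After move 5 (R): R=RYRY U=WORY F=GBGB D=OWYR B=GBGB
Query 1: U[0] = W
Query 2: F[0] = G
Query 3: B[2] = G
Query 4: B[0] = G
Query 5: R[0] = R
Query 6: U[2] = R

Answer: W G G G R R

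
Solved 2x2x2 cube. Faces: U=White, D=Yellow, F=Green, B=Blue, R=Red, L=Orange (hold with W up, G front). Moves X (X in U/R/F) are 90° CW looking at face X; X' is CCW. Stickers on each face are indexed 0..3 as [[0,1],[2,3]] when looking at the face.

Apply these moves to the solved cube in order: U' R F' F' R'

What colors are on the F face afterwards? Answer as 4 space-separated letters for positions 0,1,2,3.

After move 1 (U'): U=WWWW F=OOGG R=GGRR B=RRBB L=BBOO
After move 2 (R): R=RGRG U=WOWG F=OYGY D=YBYR B=WRWB
After move 3 (F'): F=YYOG U=WORR R=BGYG D=BOYR L=BGOW
After move 4 (F'): F=YGYO U=WOBY R=OGBG D=GWYR L=BROR
After move 5 (R'): R=GGOB U=WWBW F=YOYY D=GGYO B=RRWB
Query: F face = YOYY

Answer: Y O Y Y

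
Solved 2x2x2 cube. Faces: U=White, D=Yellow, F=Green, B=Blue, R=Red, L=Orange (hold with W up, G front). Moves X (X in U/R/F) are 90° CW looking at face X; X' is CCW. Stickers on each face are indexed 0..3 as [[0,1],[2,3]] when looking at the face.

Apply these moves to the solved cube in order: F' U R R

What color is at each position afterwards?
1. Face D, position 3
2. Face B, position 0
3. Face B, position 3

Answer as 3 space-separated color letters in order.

Answer: W G B

Derivation:
After move 1 (F'): F=GGGG U=WWRR R=YRYR D=OOYY L=OWOW
After move 2 (U): U=RWRW F=YRGG R=BBYR B=OWBB L=GGOW
After move 3 (R): R=YBRB U=RRRG F=YOGY D=OBYO B=WWWB
After move 4 (R): R=RYBB U=RORY F=YBGO D=OWYW B=GWRB
Query 1: D[3] = W
Query 2: B[0] = G
Query 3: B[3] = B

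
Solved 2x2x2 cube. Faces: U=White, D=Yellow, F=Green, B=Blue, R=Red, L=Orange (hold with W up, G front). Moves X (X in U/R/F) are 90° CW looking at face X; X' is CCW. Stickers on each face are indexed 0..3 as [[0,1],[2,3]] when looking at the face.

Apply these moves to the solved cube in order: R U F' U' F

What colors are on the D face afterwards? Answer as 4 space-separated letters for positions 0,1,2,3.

Answer: Y R Y B

Derivation:
After move 1 (R): R=RRRR U=WGWG F=GYGY D=YBYB B=WBWB
After move 2 (U): U=WWGG F=RRGY R=WBRR B=OOWB L=GYOO
After move 3 (F'): F=RYRG U=WWWR R=BBYR D=YOYB L=GGOG
After move 4 (U'): U=WRWW F=GGRG R=RYYR B=BBWB L=OOOG
After move 5 (F): F=RGGG U=WRGO R=WYWR D=YRYB L=OYOO
Query: D face = YRYB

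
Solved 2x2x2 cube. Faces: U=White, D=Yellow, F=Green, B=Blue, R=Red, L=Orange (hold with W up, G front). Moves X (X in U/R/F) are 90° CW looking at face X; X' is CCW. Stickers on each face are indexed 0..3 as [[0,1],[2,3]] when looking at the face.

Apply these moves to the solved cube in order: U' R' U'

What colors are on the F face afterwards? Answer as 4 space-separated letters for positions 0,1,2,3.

After move 1 (U'): U=WWWW F=OOGG R=GGRR B=RRBB L=BBOO
After move 2 (R'): R=GRGR U=WBWR F=OWGW D=YOYG B=YRYB
After move 3 (U'): U=BRWW F=BBGW R=OWGR B=GRYB L=YROO
Query: F face = BBGW

Answer: B B G W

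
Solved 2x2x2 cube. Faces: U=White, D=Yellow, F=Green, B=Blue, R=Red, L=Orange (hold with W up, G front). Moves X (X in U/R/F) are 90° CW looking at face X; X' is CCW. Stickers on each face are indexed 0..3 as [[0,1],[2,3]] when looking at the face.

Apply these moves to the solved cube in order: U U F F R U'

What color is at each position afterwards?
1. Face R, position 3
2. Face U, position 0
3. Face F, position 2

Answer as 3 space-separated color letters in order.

After move 1 (U): U=WWWW F=RRGG R=BBRR B=OOBB L=GGOO
After move 2 (U): U=WWWW F=BBGG R=OORR B=GGBB L=RROO
After move 3 (F): F=GBGB U=WWOR R=WOWR D=ROYY L=RYOY
After move 4 (F): F=GGBB U=WWYY R=OORR D=WWYY L=RROO
After move 5 (R): R=RORO U=WGYB F=GWBY D=WBYG B=YGWB
After move 6 (U'): U=GBWY F=RRBY R=GWRO B=ROWB L=YGOO
Query 1: R[3] = O
Query 2: U[0] = G
Query 3: F[2] = B

Answer: O G B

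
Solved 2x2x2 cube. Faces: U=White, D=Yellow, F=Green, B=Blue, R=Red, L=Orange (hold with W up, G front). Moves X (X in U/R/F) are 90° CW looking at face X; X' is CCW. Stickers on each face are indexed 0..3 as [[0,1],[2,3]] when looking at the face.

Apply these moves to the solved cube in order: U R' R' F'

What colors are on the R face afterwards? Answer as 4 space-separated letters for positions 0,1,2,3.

Answer: W R Y B

Derivation:
After move 1 (U): U=WWWW F=RRGG R=BBRR B=OOBB L=GGOO
After move 2 (R'): R=BRBR U=WBWO F=RWGW D=YRYG B=YOYB
After move 3 (R'): R=RRBB U=WYWY F=RBGO D=YWYW B=GORB
After move 4 (F'): F=BORG U=WYRB R=WRYB D=GOYW L=GYOW
Query: R face = WRYB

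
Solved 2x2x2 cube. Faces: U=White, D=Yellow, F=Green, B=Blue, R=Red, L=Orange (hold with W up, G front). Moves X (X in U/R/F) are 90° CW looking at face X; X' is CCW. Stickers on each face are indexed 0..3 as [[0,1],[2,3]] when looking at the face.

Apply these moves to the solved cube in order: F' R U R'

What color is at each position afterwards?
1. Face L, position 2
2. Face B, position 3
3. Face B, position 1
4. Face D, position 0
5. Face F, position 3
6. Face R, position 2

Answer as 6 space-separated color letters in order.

After move 1 (F'): F=GGGG U=WWRR R=YRYR D=OOYY L=OWOW
After move 2 (R): R=YYRR U=WGRG F=GOGY D=OBYB B=RBWB
After move 3 (U): U=RWGG F=YYGY R=RBRR B=OWWB L=GOOW
After move 4 (R'): R=BRRR U=RWGO F=YWGG D=OYYY B=BWBB
Query 1: L[2] = O
Query 2: B[3] = B
Query 3: B[1] = W
Query 4: D[0] = O
Query 5: F[3] = G
Query 6: R[2] = R

Answer: O B W O G R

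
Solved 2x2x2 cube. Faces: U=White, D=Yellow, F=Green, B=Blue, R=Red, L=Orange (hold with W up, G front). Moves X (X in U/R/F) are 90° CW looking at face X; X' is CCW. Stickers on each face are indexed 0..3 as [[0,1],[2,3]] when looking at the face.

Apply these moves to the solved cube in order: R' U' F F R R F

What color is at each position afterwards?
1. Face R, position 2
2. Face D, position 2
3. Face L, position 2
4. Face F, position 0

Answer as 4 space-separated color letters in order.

After move 1 (R'): R=RRRR U=WBWB F=GWGW D=YGYG B=YBYB
After move 2 (U'): U=BBWW F=OOGW R=GWRR B=RRYB L=YBOO
After move 3 (F): F=GOWO U=BBOB R=WWWR D=RGYG L=YYOG
After move 4 (F): F=WGOO U=BBGY R=OWBR D=WWYG L=YROG
After move 5 (R): R=BORW U=BGGO F=WWOG D=WYYR B=YRBB
After move 6 (R): R=RBWO U=BWGG F=WYOR D=WBYY B=ORGB
After move 7 (F): F=OWRY U=BWGR R=GBGO D=WRYY L=YWOB
Query 1: R[2] = G
Query 2: D[2] = Y
Query 3: L[2] = O
Query 4: F[0] = O

Answer: G Y O O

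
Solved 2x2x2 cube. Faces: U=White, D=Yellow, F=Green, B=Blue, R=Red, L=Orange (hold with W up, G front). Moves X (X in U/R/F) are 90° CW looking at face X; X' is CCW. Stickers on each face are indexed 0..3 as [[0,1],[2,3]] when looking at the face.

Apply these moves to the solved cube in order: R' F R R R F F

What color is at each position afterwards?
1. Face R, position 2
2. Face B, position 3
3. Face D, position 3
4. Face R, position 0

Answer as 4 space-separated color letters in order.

Answer: Y B W G

Derivation:
After move 1 (R'): R=RRRR U=WBWB F=GWGW D=YGYG B=YBYB
After move 2 (F): F=GGWW U=WBOO R=WRBR D=RRYG L=OYOG
After move 3 (R): R=BWRR U=WGOW F=GRWG D=RYYY B=OBBB
After move 4 (R): R=RBRW U=WROG F=GYWY D=RBYO B=WBGB
After move 5 (R): R=RRWB U=WYOY F=GBWO D=RGYW B=GBRB
After move 6 (F): F=WGOB U=WYGY R=ORYB D=WRYW L=OROG
After move 7 (F): F=OWBG U=WYGR R=GRYB D=YOYW L=OWOR
Query 1: R[2] = Y
Query 2: B[3] = B
Query 3: D[3] = W
Query 4: R[0] = G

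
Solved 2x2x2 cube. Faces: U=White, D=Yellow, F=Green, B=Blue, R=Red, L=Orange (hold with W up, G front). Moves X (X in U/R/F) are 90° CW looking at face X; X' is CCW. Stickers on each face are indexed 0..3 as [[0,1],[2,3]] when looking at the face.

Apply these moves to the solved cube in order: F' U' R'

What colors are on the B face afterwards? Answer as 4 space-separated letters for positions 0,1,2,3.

Answer: Y R O B

Derivation:
After move 1 (F'): F=GGGG U=WWRR R=YRYR D=OOYY L=OWOW
After move 2 (U'): U=WRWR F=OWGG R=GGYR B=YRBB L=BBOW
After move 3 (R'): R=GRGY U=WBWY F=ORGR D=OWYG B=YROB
Query: B face = YROB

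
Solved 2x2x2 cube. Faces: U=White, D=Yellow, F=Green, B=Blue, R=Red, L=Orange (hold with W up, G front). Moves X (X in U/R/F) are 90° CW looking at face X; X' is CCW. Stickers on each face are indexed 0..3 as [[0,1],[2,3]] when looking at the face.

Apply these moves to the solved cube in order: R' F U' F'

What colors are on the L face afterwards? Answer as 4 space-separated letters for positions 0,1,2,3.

After move 1 (R'): R=RRRR U=WBWB F=GWGW D=YGYG B=YBYB
After move 2 (F): F=GGWW U=WBOO R=WRBR D=RRYG L=OYOG
After move 3 (U'): U=BOWO F=OYWW R=GGBR B=WRYB L=YBOG
After move 4 (F'): F=YWOW U=BOGB R=RGRR D=BGYG L=YOOW
Query: L face = YOOW

Answer: Y O O W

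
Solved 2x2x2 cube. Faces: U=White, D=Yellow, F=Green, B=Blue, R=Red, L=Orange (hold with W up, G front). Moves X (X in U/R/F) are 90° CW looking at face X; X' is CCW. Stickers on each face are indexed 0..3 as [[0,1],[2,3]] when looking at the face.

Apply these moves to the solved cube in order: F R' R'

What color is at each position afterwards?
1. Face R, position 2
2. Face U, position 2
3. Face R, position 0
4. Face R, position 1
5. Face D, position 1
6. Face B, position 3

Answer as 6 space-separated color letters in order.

Answer: R O R W W B

Derivation:
After move 1 (F): F=GGGG U=WWOO R=WRWR D=RRYY L=OYOY
After move 2 (R'): R=RRWW U=WBOB F=GWGO D=RGYG B=YBRB
After move 3 (R'): R=RWRW U=WROY F=GBGB D=RWYO B=GBGB
Query 1: R[2] = R
Query 2: U[2] = O
Query 3: R[0] = R
Query 4: R[1] = W
Query 5: D[1] = W
Query 6: B[3] = B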